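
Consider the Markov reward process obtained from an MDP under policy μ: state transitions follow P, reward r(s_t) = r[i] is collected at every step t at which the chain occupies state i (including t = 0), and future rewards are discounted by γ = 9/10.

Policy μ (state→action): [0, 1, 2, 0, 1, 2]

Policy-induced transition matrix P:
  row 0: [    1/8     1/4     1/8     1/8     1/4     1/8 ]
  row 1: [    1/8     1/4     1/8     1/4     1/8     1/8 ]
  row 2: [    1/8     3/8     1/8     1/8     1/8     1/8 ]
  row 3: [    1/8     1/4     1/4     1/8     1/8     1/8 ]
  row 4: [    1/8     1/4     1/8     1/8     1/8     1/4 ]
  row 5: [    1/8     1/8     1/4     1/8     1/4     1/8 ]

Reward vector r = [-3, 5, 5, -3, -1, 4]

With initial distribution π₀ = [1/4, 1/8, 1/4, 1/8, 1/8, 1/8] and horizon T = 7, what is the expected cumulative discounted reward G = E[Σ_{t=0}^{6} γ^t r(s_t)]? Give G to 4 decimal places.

t=0: π = [0.2500, 0.1250, 0.2500, 0.1250, 0.1250, 0.1250], E[r] = 1.1250, γ^t·E[r] = 1.125000, running G = 1.125000
t=1: π = [0.1250, 0.2656, 0.1563, 0.1406, 0.1719, 0.1406], E[r] = 1.7031, γ^t·E[r] = 1.532813, running G = 2.657813
t=2: π = [0.1250, 0.2520, 0.1602, 0.1582, 0.1582, 0.1465], E[r] = 1.6387, γ^t·E[r] = 1.327324, running G = 3.985137
t=3: π = [0.1250, 0.2517, 0.1631, 0.1565, 0.1589, 0.1448], E[r] = 1.6497, γ^t·E[r] = 1.202601, running G = 5.187738
t=4: π = [0.1250, 0.2523, 0.1627, 0.1565, 0.1587, 0.1449], E[r] = 1.6511, γ^t·E[r] = 1.083282, running G = 6.271019
t=5: π = [0.1250, 0.2522, 0.1627, 0.1565, 0.1587, 0.1448], E[r] = 1.6505, γ^t·E[r] = 0.974586, running G = 7.245606
t=6: π = [0.1250, 0.2522, 0.1627, 0.1565, 0.1587, 0.1448], E[r] = 1.6506, γ^t·E[r] = 0.877172, running G = 8.122778

G = 8.1228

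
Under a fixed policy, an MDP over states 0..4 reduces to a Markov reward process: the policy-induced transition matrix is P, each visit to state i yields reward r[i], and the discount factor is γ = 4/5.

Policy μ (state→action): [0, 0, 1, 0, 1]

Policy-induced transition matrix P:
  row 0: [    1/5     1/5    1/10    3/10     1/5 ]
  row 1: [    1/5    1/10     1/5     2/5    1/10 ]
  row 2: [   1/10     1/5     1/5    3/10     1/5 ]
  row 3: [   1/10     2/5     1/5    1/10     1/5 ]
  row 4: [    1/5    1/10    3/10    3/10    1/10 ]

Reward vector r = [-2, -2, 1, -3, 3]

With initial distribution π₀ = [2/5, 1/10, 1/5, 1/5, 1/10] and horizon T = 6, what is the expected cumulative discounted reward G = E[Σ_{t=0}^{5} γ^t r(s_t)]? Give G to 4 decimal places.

t=0: π = [0.4000, 0.1000, 0.2000, 0.2000, 0.1000], E[r] = -1.1000, γ^t·E[r] = -1.100000, running G = -1.100000
t=1: π = [0.1600, 0.2200, 0.1700, 0.2700, 0.1800], E[r] = -0.8600, γ^t·E[r] = -0.688000, running G = -1.788000
t=2: π = [0.1560, 0.2140, 0.2020, 0.2680, 0.1600], E[r] = -0.8620, γ^t·E[r] = -0.551680, running G = -2.339680
t=3: π = [0.1530, 0.2162, 0.2004, 0.2678, 0.1626], E[r] = -0.8536, γ^t·E[r] = -0.437043, running G = -2.776723
t=4: π = [0.1532, 0.2157, 0.2010, 0.2681, 0.1621], E[r] = -0.8546, γ^t·E[r] = -0.350036, running G = -3.126759
t=5: π = [0.1531, 0.2158, 0.2009, 0.2680, 0.1622], E[r] = -0.8542, γ^t·E[r] = -0.279896, running G = -3.406655

G = -3.4067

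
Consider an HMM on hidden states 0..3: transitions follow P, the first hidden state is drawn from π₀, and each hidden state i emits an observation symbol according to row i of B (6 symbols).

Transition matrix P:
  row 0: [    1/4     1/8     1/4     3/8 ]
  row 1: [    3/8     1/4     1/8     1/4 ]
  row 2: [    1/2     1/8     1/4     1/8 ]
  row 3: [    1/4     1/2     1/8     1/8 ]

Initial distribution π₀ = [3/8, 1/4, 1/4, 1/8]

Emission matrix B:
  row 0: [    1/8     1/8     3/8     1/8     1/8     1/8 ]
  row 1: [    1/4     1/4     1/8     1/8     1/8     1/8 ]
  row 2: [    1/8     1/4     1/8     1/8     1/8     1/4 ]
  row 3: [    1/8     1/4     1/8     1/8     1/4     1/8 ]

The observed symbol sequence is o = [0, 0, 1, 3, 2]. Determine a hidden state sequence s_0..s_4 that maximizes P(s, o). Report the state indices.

path = [1, 0, 3, 1, 0]

t=0: δ = [4.688e-02, 6.250e-02, 3.125e-02, 1.562e-02]  (obs o_0=0)
t=1: δ = [2.930e-03, 3.906e-03, 1.465e-03, 2.197e-03]  ψ = [1, 1, 0, 0]  (obs o_1=0)
t=2: δ = [1.831e-04, 2.747e-04, 1.831e-04, 2.747e-04]  ψ = [1, 3, 0, 0]  (obs o_2=1)
t=3: δ = [1.287e-05, 1.717e-05, 5.722e-06, 8.583e-06]  ψ = [1, 3, 0, 0]  (obs o_3=3)
t=4: δ = [2.414e-06, 5.364e-07, 4.023e-07, 6.035e-07]  ψ = [1, 1, 0, 0]  (obs o_4=2)
backtrack: best end state = 0; path = [1, 0, 3, 1, 0]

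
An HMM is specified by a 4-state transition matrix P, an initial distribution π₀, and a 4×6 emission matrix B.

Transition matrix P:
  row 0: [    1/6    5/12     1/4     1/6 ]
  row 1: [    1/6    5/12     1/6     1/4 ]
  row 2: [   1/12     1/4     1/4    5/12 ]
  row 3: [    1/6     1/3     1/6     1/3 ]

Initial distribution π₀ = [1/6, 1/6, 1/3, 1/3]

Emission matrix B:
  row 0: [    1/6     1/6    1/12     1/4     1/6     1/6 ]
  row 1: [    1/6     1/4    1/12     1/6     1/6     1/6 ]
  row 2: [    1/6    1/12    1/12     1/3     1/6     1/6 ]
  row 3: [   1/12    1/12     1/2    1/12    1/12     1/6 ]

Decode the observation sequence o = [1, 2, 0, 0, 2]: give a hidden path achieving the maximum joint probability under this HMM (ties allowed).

path = [2, 3, 1, 1, 3]

t=0: δ = [2.778e-02, 4.167e-02, 2.778e-02, 2.778e-02]  (obs o_0=1)
t=1: δ = [5.787e-04, 1.447e-03, 5.787e-04, 5.787e-03]  ψ = [1, 1, 0, 2]  (obs o_1=2)
t=2: δ = [1.608e-04, 3.215e-04, 1.608e-04, 1.608e-04]  ψ = [3, 3, 3, 3]  (obs o_2=0)
t=3: δ = [8.931e-06, 2.233e-05, 8.931e-06, 6.698e-06]  ψ = [1, 1, 1, 1]  (obs o_3=0)
t=4: δ = [3.101e-07, 7.752e-07, 3.101e-07, 2.791e-06]  ψ = [1, 1, 1, 1]  (obs o_4=2)
backtrack: best end state = 3; path = [2, 3, 1, 1, 3]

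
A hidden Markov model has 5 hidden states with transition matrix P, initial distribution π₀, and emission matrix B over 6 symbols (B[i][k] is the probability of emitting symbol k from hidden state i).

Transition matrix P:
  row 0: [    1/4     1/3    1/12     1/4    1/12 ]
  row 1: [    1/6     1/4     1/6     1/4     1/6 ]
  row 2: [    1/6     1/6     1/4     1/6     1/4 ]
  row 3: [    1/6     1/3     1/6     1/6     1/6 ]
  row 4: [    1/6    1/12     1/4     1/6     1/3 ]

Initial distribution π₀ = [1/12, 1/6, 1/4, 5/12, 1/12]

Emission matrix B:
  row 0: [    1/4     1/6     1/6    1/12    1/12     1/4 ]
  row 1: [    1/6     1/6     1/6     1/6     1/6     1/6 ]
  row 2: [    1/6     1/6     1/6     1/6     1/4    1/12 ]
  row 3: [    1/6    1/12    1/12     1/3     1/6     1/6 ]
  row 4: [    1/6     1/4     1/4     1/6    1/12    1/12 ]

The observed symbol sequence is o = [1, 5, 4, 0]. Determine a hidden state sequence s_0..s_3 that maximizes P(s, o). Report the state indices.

t=0: δ = [1.389e-02, 2.778e-02, 4.167e-02, 3.472e-02, 2.083e-02]  (obs o_0=1)
t=1: δ = [1.736e-03, 1.929e-03, 8.681e-04, 1.157e-03, 8.681e-04]  ψ = [2, 3, 2, 1, 2]  (obs o_1=5)
t=2: δ = [3.617e-05, 9.645e-05, 8.038e-05, 8.038e-05, 2.679e-05]  ψ = [0, 0, 1, 1, 1]  (obs o_2=4)
t=3: δ = [4.019e-06, 4.465e-06, 3.349e-06, 4.019e-06, 3.349e-06]  ψ = [1, 3, 2, 1, 2]  (obs o_3=0)
backtrack: best end state = 1; path = [3, 1, 3, 1]

path = [3, 1, 3, 1]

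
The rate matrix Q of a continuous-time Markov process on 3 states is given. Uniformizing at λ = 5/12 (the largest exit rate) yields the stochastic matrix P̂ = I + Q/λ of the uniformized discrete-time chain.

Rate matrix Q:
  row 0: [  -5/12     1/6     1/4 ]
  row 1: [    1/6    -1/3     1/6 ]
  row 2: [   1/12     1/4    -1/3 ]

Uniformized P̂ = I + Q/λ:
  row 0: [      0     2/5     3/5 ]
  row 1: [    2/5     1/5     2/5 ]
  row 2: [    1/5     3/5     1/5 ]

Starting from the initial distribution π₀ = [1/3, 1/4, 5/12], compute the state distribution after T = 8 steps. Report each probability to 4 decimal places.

π = [0.2325, 0.3954, 0.3721]

t=0: π = [0.3333, 0.2500, 0.4167]
t=1: π = [0.1833, 0.4333, 0.3833]
t=2: π = [0.2500, 0.3900, 0.3600]
t=3: π = [0.2280, 0.3940, 0.3780]
t=4: π = [0.2332, 0.3968, 0.3700]
t=5: π = [0.2327, 0.3946, 0.3726]
t=6: π = [0.2324, 0.3956, 0.3720]
t=7: π = [0.2326, 0.3953, 0.3721]
t=8: π = [0.2325, 0.3954, 0.3721]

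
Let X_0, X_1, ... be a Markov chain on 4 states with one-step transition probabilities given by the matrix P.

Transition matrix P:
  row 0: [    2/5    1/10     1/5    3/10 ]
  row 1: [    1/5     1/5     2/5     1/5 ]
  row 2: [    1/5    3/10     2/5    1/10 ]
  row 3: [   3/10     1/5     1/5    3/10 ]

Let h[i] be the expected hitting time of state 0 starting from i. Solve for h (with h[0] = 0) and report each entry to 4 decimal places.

First-step conditioning: h[0] = 0; for i ≠ 0, h[i] = 1 + Σ_k P[i][k]·h[k].
  h[1] = 1 + 1/5·h[1] + 2/5·h[2] + 1/5·h[3]
  h[2] = 1 + 3/10·h[1] + 2/5·h[2] + 1/10·h[3]
  h[3] = 1 + 1/5·h[1] + 1/5·h[2] + 3/10·h[3]
Solving the 3×3 linear system over states ≠ 0 gives exactly h = [0, 55/12, 445/96, 65/16] (h[0] = 0 is the target).

h = [0.0000, 4.5833, 4.6354, 4.0625]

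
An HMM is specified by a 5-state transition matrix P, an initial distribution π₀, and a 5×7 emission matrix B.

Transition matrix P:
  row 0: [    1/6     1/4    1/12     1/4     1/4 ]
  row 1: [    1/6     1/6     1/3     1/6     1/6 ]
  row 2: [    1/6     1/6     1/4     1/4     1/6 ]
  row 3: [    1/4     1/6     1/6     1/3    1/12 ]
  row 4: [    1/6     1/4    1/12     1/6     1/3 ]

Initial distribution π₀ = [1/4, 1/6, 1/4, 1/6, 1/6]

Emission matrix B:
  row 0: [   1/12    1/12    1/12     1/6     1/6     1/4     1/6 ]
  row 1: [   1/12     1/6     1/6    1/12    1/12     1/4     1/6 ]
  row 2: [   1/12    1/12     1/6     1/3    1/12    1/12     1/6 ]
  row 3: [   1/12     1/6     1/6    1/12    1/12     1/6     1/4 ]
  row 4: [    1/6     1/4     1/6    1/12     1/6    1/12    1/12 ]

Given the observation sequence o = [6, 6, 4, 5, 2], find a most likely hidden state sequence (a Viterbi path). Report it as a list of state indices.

t=0: δ = [4.167e-02, 2.778e-02, 4.167e-02, 4.167e-02, 1.389e-02]  (obs o_0=6)
t=1: δ = [1.736e-03, 1.736e-03, 1.736e-03, 3.472e-03, 8.681e-04]  ψ = [3, 0, 2, 3, 0]  (obs o_1=6)
t=2: δ = [1.447e-04, 4.823e-05, 4.823e-05, 9.645e-05, 7.234e-05]  ψ = [3, 3, 1, 3, 0]  (obs o_2=4)
t=3: δ = [6.028e-06, 9.042e-06, 1.340e-06, 6.028e-06, 3.014e-06]  ψ = [0, 0, 1, 0, 0]  (obs o_3=5)
t=4: δ = [1.256e-07, 2.512e-07, 5.023e-07, 3.349e-07, 2.512e-07]  ψ = [1, 0, 1, 3, 0]  (obs o_4=2)
backtrack: best end state = 2; path = [3, 3, 0, 1, 2]

path = [3, 3, 0, 1, 2]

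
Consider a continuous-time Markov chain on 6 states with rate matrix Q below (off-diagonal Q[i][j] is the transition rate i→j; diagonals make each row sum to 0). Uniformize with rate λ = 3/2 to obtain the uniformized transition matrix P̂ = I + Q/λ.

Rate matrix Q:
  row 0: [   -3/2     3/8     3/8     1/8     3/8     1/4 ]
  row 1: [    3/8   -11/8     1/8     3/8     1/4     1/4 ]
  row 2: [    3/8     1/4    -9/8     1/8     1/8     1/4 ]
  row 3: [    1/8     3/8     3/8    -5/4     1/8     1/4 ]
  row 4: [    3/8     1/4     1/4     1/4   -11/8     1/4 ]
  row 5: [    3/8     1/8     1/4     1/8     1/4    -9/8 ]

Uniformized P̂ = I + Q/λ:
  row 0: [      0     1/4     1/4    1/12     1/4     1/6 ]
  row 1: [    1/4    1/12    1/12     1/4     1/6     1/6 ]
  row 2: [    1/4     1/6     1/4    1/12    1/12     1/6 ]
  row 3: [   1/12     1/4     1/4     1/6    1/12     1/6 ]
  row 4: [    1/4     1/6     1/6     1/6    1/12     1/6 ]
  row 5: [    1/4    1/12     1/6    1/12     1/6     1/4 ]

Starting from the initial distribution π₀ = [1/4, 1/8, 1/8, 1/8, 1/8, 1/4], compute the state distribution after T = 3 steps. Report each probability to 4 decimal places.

t=0: π = [0.2500, 0.1250, 0.1250, 0.1250, 0.1250, 0.2500]
t=1: π = [0.1667, 0.1667, 0.1979, 0.1250, 0.1563, 0.1875]
t=2: π = [0.1875, 0.1615, 0.1936, 0.1345, 0.1406, 0.1823]
t=3: π = [0.1807, 0.1649, 0.1962, 0.1332, 0.1432, 0.1819]

π = [0.1807, 0.1649, 0.1962, 0.1332, 0.1432, 0.1819]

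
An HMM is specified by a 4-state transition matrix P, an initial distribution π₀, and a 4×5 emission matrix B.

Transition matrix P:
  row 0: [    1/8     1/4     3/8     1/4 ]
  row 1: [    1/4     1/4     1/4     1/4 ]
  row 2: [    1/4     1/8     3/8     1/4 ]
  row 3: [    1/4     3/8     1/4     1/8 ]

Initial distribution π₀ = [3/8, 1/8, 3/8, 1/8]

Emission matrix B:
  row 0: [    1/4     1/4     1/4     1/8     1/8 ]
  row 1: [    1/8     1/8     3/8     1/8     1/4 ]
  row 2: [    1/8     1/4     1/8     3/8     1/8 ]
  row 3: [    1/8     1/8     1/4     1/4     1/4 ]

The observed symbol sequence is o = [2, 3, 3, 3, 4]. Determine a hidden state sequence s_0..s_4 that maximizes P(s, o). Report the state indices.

path = [0, 2, 2, 2, 3]

t=0: δ = [9.375e-02, 4.688e-02, 4.688e-02, 3.125e-02]  (obs o_0=2)
t=1: δ = [1.465e-03, 2.930e-03, 1.318e-02, 5.859e-03]  ψ = [0, 0, 0, 0]  (obs o_1=3)
t=2: δ = [4.120e-04, 2.747e-04, 1.854e-03, 8.240e-04]  ψ = [2, 3, 2, 2]  (obs o_2=3)
t=3: δ = [5.794e-05, 3.862e-05, 2.607e-04, 1.159e-04]  ψ = [2, 3, 2, 2]  (obs o_3=3)
t=4: δ = [8.147e-06, 1.086e-05, 1.222e-05, 1.629e-05]  ψ = [2, 3, 2, 2]  (obs o_4=4)
backtrack: best end state = 3; path = [0, 2, 2, 2, 3]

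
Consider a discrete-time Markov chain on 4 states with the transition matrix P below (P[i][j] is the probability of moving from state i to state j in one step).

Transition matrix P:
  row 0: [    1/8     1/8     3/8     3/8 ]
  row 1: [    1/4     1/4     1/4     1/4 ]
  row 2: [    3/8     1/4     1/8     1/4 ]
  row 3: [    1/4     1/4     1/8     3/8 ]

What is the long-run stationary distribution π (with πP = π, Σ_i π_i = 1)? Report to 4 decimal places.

Balance equations π_j = Σ_i π_i·P[i][j]:
  π_0 = 1/8·π_0 + 1/4·π_1 + 3/8·π_2 + 1/4·π_3
  π_1 = 1/8·π_0 + 1/4·π_1 + 1/4·π_2 + 1/4·π_3
  π_2 = 3/8·π_0 + 1/4·π_1 + 1/8·π_2 + 1/8·π_3
  normalize: π_0 + π_1 + π_2 + π_3 = 1
Solving the linear system gives exactly π = [46/187, 41/187, 40/187, 60/187].

π = [0.2460, 0.2193, 0.2139, 0.3209]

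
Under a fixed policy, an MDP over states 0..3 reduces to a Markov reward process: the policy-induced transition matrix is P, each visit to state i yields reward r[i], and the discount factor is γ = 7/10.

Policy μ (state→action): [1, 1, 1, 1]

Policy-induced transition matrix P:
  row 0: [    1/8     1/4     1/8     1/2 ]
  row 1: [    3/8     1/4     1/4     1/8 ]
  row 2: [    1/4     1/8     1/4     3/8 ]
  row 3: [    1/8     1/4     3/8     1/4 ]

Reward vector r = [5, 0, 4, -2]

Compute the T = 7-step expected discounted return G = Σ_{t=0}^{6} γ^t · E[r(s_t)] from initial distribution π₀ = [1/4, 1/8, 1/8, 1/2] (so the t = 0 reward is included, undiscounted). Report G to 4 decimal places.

t=0: π = [0.2500, 0.1250, 0.1250, 0.5000], E[r] = 0.7500, γ^t·E[r] = 0.750000, running G = 0.750000
t=1: π = [0.1719, 0.2344, 0.2813, 0.3125], E[r] = 1.3594, γ^t·E[r] = 0.951563, running G = 1.701563
t=2: π = [0.2188, 0.2148, 0.2676, 0.2988], E[r] = 1.5664, γ^t·E[r] = 0.767539, running G = 2.469102
t=3: π = [0.2122, 0.2166, 0.2600, 0.3113], E[r] = 1.4783, γ^t·E[r] = 0.507047, running G = 2.976149
t=4: π = [0.2116, 0.2175, 0.2624, 0.3085], E[r] = 1.4908, γ^t·E[r] = 0.357944, running G = 3.334093
t=5: π = [0.2122, 0.2172, 0.2621, 0.3085], E[r] = 1.4922, γ^t·E[r] = 0.250801, running G = 3.584894
t=6: π = [0.2121, 0.2172, 0.2620, 0.3087], E[r] = 1.4912, γ^t·E[r] = 0.175436, running G = 3.760330

G = 3.7603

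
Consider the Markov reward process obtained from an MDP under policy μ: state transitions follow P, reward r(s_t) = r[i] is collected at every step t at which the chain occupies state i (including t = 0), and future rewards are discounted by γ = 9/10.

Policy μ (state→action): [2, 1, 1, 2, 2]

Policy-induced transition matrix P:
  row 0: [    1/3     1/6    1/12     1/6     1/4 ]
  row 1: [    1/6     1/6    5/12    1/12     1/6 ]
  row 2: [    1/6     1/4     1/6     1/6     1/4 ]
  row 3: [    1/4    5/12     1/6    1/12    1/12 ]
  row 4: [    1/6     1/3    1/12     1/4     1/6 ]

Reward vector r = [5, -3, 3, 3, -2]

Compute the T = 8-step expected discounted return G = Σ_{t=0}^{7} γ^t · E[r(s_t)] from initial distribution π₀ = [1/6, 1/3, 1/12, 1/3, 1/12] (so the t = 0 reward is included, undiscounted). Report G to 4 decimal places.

t=0: π = [0.1667, 0.3333, 0.0833, 0.3333, 0.0833], E[r] = 0.9167, γ^t·E[r] = 0.916667, running G = 0.916667
t=1: π = [0.2222, 0.2708, 0.2292, 0.1181, 0.1597], E[r] = 1.0208, γ^t·E[r] = 0.918750, running G = 1.835417
t=2: π = [0.2135, 0.2419, 0.2025, 0.1476, 0.1944], E[r] = 1.0035, γ^t·E[r] = 0.812813, running G = 2.648229
t=3: π = [0.2146, 0.2528, 0.1931, 0.1504, 0.1890], E[r] = 0.9668, γ^t·E[r] = 0.704813, running G = 3.353042
t=4: π = [0.2150, 0.2519, 0.1962, 0.1488, 0.1881], E[r] = 0.9781, γ^t·E[r] = 0.641764, running G = 3.994806
t=5: π = [0.2149, 0.2516, 0.1960, 0.1490, 0.1885], E[r] = 0.9777, γ^t·E[r] = 0.577307, running G = 4.572113
t=6: π = [0.2149, 0.2517, 0.1959, 0.1490, 0.1885], E[r] = 0.9773, γ^t·E[r] = 0.519384, running G = 5.091497
t=7: π = [0.2149, 0.2517, 0.1960, 0.1490, 0.1885], E[r] = 0.9774, γ^t·E[r] = 0.467486, running G = 5.558982

G = 5.5590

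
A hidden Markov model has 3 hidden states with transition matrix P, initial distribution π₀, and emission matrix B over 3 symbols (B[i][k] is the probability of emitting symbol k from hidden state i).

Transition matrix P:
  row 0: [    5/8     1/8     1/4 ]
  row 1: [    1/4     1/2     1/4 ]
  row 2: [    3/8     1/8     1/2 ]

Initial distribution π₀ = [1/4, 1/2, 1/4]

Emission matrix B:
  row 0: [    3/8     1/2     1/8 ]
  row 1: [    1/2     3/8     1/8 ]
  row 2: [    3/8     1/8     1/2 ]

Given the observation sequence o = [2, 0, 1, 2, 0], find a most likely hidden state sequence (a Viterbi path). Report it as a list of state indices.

t=0: δ = [3.125e-02, 6.250e-02, 1.250e-01]  (obs o_0=2)
t=1: δ = [1.758e-02, 1.562e-02, 2.344e-02]  ψ = [2, 1, 2]  (obs o_1=0)
t=2: δ = [5.493e-03, 2.930e-03, 1.465e-03]  ψ = [0, 1, 2]  (obs o_2=1)
t=3: δ = [4.292e-04, 1.831e-04, 6.866e-04]  ψ = [0, 1, 0]  (obs o_3=2)
t=4: δ = [1.006e-04, 4.578e-05, 1.287e-04]  ψ = [0, 1, 2]  (obs o_4=0)
backtrack: best end state = 2; path = [2, 0, 0, 2, 2]

path = [2, 0, 0, 2, 2]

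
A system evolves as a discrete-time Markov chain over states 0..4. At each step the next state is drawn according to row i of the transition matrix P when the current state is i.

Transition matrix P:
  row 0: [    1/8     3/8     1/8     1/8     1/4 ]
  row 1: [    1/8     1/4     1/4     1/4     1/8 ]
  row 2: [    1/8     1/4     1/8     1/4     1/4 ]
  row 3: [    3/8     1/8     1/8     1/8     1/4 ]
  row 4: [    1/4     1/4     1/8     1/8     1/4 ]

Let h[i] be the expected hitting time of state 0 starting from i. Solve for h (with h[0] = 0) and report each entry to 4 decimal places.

h = [0.0000, 5.0075, 4.9475, 3.8414, 4.4673]

First-step conditioning: h[0] = 0; for i ≠ 0, h[i] = 1 + Σ_k P[i][k]·h[k].
  h[1] = 1 + 1/4·h[1] + 1/4·h[2] + 1/4·h[3] + 1/8·h[4]
  h[2] = 1 + 1/4·h[1] + 1/8·h[2] + 1/4·h[3] + 1/4·h[4]
  h[3] = 1 + 1/8·h[1] + 1/8·h[2] + 1/8·h[3] + 1/4·h[4]
  h[4] = 1 + 1/4·h[1] + 1/8·h[2] + 1/8·h[3] + 1/4·h[4]
Solving the 4×4 linear system over states ≠ 0 gives exactly h = [0, 4672/933, 4616/933, 3584/933, 4168/933] (h[0] = 0 is the target).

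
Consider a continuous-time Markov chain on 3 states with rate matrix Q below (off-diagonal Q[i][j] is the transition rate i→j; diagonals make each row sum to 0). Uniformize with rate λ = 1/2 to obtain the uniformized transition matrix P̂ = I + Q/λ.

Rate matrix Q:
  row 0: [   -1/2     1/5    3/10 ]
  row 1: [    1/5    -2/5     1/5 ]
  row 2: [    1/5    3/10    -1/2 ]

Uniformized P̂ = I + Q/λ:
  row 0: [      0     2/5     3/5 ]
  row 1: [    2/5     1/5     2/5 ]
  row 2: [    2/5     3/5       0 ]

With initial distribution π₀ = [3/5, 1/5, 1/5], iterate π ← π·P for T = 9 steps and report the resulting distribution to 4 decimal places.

π = [0.2856, 0.3874, 0.3269]

t=0: π = [0.6000, 0.2000, 0.2000]
t=1: π = [0.1600, 0.4000, 0.4400]
t=2: π = [0.3360, 0.4080, 0.2560]
t=3: π = [0.2656, 0.3696, 0.3648]
t=4: π = [0.2938, 0.3990, 0.3072]
t=5: π = [0.2825, 0.3816, 0.3359]
t=6: π = [0.2870, 0.3908, 0.3222]
t=7: π = [0.2852, 0.3863, 0.3285]
t=8: π = [0.2859, 0.3885, 0.3256]
t=9: π = [0.2856, 0.3874, 0.3269]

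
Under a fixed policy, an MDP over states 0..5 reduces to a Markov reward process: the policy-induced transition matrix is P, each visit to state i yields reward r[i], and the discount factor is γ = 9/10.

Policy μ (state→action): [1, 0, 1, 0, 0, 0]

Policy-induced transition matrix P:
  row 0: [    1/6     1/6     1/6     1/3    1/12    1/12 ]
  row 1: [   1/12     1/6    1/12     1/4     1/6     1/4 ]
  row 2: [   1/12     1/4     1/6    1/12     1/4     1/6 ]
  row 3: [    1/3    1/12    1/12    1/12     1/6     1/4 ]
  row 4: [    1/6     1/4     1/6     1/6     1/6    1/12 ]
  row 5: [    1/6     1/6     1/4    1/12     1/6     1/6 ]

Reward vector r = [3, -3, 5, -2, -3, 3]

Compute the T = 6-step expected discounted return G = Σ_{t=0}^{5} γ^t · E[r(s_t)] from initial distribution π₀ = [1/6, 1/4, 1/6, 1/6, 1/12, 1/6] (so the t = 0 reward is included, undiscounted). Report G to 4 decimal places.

G = 1.9528

t=0: π = [0.1667, 0.2500, 0.1667, 0.1667, 0.0833, 0.1667], E[r] = 0.5000, γ^t·E[r] = 0.500000, running G = 0.500000
t=1: π = [0.1597, 0.1736, 0.1458, 0.1736, 0.1667, 0.1806], E[r] = 0.3819, γ^t·E[r] = 0.343750, running G = 0.843750
t=2: π = [0.1690, 0.1782, 0.1528, 0.1661, 0.1655, 0.1684], E[r] = 0.4126, γ^t·E[r] = 0.334219, running G = 1.177969
t=3: π = [0.1668, 0.1793, 0.1520, 0.1691, 0.1653, 0.1675], E[r] = 0.3906, γ^t·E[r] = 0.284766, running G = 1.462734
t=4: π = [0.1672, 0.1790, 0.1516, 0.1687, 0.1654, 0.1680], E[r] = 0.3930, γ^t·E[r] = 0.257829, running G = 1.720563
t=5: π = [0.1672, 0.1790, 0.1517, 0.1688, 0.1654, 0.1679], E[r] = 0.3932, γ^t·E[r] = 0.232191, running G = 1.952755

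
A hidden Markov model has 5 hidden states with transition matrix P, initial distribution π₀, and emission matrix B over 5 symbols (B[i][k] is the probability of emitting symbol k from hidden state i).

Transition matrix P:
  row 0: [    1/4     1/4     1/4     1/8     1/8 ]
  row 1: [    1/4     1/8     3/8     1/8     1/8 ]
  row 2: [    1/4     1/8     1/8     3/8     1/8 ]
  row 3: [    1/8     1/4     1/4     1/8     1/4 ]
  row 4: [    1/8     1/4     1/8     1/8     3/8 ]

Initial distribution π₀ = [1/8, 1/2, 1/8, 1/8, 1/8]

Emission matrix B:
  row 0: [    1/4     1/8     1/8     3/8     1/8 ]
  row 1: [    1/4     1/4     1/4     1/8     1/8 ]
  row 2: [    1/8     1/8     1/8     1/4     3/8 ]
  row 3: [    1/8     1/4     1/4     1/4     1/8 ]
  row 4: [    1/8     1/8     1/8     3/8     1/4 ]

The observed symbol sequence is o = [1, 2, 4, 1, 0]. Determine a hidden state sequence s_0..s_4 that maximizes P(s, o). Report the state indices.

t=0: δ = [1.562e-02, 1.250e-01, 1.562e-02, 3.125e-02, 1.562e-02]  (obs o_0=1)
t=1: δ = [3.906e-03, 3.906e-03, 5.859e-03, 3.906e-03, 1.953e-03]  ψ = [1, 1, 1, 1, 1]  (obs o_1=2)
t=2: δ = [1.831e-04, 1.221e-04, 5.493e-04, 2.747e-04, 2.441e-04]  ψ = [2, 0, 1, 2, 3]  (obs o_2=4)
t=3: δ = [1.717e-05, 1.717e-05, 8.583e-06, 5.150e-05, 1.144e-05]  ψ = [2, 2, 2, 2, 4]  (obs o_3=1)
t=4: δ = [1.609e-06, 3.219e-06, 1.609e-06, 8.047e-07, 1.609e-06]  ψ = [3, 3, 3, 3, 3]  (obs o_4=0)
backtrack: best end state = 1; path = [1, 1, 2, 3, 1]

path = [1, 1, 2, 3, 1]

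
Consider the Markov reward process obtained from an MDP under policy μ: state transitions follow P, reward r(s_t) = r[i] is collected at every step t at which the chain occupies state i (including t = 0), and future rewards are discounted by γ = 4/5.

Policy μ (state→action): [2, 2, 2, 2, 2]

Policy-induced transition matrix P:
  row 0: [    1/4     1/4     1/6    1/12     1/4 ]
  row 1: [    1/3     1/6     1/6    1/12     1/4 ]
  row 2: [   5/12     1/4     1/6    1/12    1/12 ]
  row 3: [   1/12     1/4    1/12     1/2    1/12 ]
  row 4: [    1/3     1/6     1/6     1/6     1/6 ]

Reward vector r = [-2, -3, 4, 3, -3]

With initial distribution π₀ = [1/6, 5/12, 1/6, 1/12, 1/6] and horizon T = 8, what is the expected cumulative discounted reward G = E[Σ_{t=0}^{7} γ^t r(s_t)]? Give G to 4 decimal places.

G = -3.3499

t=0: π = [0.1667, 0.4167, 0.1667, 0.0833, 0.1667], E[r] = -1.1667, γ^t·E[r] = -1.166667, running G = -1.166667
t=1: π = [0.3125, 0.2014, 0.1597, 0.1319, 0.1944], E[r] = -0.7778, γ^t·E[r] = -0.622222, running G = -1.788889
t=2: π = [0.2876, 0.2170, 0.1557, 0.1545, 0.1852], E[r] = -0.6956, γ^t·E[r] = -0.445185, running G = -2.234074
t=3: π = [0.2837, 0.2165, 0.1538, 0.1631, 0.1829], E[r] = -0.6609, γ^t·E[r] = -0.338370, running G = -2.572444
t=4: π = [0.2817, 0.2167, 0.1531, 0.1666, 0.1819], E[r] = -0.6475, γ^t·E[r] = -0.265208, running G = -2.837653
t=5: π = [0.2810, 0.2168, 0.1528, 0.1679, 0.1816], E[r] = -0.6422, γ^t·E[r] = -0.210426, running G = -3.048078
t=6: π = [0.2807, 0.2168, 0.1527, 0.1684, 0.1814], E[r] = -0.6401, γ^t·E[r] = -0.167793, running G = -3.215872
t=7: π = [0.2806, 0.2168, 0.1526, 0.1686, 0.1814], E[r] = -0.6393, γ^t·E[r] = -0.134062, running G = -3.349934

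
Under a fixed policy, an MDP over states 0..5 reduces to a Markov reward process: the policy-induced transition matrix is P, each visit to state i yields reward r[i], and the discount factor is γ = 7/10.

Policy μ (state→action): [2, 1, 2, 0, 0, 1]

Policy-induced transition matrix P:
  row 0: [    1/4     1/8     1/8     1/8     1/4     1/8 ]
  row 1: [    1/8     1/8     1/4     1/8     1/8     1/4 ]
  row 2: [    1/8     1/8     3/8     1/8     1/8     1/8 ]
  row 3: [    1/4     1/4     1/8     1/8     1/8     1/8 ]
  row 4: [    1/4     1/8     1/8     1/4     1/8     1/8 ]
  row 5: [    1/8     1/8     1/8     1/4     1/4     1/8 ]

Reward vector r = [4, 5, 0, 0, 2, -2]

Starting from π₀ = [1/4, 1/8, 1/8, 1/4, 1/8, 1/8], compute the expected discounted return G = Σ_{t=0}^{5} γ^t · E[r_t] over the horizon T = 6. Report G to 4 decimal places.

G = 4.6904

t=0: π = [0.2500, 0.1250, 0.1250, 0.2500, 0.1250, 0.1250], E[r] = 1.6250, γ^t·E[r] = 1.625000, running G = 1.625000
t=1: π = [0.2031, 0.1563, 0.1719, 0.1563, 0.1719, 0.1406], E[r] = 1.6563, γ^t·E[r] = 1.159375, running G = 2.784375
t=2: π = [0.1914, 0.1445, 0.1875, 0.1641, 0.1680, 0.1445], E[r] = 1.5352, γ^t·E[r] = 0.752227, running G = 3.536602
t=3: π = [0.1904, 0.1455, 0.1899, 0.1641, 0.1670, 0.1431], E[r] = 1.5371, γ^t·E[r] = 0.527229, running G = 4.063830
t=4: π = [0.1902, 0.1455, 0.1907, 0.1638, 0.1667, 0.1432], E[r] = 1.5353, γ^t·E[r] = 0.368620, running G = 4.432450
t=5: π = [0.1901, 0.1455, 0.1909, 0.1637, 0.1667, 0.1432], E[r] = 1.5346, γ^t·E[r] = 0.257925, running G = 4.690376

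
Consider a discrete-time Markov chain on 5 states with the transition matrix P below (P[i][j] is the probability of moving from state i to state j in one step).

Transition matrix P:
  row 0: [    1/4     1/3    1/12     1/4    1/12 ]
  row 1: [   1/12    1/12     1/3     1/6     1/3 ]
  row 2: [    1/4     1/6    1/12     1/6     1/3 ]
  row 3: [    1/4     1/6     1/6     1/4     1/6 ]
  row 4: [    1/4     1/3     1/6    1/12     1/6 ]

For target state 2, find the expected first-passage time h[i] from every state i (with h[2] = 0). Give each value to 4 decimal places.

First-step conditioning: h[2] = 0; for i ≠ 2, h[i] = 1 + Σ_k P[i][k]·h[k].
  h[0] = 1 + 1/4·h[0] + 1/3·h[1] + 1/4·h[3] + 1/12·h[4]
  h[1] = 1 + 1/12·h[0] + 1/12·h[1] + 1/6·h[3] + 1/3·h[4]
  h[3] = 1 + 1/4·h[0] + 1/6·h[1] + 1/4·h[3] + 1/6·h[4]
  h[4] = 1 + 1/4·h[0] + 1/3·h[1] + 1/12·h[3] + 1/6·h[4]
Solving the 4×4 linear system over states ≠ 2 gives exactly h = [1976/345, 1556/345, 0, 1868/345, 1816/345] (h[2] = 0 is the target).

h = [5.7275, 4.5101, 0.0000, 5.4145, 5.2638]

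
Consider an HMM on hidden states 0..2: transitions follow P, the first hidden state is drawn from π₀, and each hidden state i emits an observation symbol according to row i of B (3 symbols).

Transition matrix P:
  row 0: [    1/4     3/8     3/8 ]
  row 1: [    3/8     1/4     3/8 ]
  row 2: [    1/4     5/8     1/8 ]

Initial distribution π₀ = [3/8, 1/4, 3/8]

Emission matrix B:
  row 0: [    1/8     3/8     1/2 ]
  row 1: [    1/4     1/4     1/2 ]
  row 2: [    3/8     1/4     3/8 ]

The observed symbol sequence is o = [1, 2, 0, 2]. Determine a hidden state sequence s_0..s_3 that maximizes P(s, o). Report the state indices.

t=0: δ = [1.406e-01, 6.250e-02, 9.375e-02]  (obs o_0=1)
t=1: δ = [1.758e-02, 2.930e-02, 1.978e-02]  ψ = [0, 2, 0]  (obs o_1=2)
t=2: δ = [1.373e-03, 3.090e-03, 4.120e-03]  ψ = [1, 2, 1]  (obs o_2=0)
t=3: δ = [5.794e-04, 1.287e-03, 4.345e-04]  ψ = [1, 2, 1]  (obs o_3=2)
backtrack: best end state = 1; path = [2, 1, 2, 1]

path = [2, 1, 2, 1]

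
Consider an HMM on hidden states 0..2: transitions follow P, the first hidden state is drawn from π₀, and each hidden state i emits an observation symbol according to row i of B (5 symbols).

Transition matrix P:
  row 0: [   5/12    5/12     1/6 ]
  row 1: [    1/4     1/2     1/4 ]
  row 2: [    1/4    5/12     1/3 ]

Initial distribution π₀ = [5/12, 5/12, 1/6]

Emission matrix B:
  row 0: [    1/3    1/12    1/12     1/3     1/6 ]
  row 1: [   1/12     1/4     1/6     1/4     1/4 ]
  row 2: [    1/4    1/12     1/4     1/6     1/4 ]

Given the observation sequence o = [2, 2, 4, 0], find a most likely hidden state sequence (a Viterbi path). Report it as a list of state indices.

path = [1, 1, 1, 0]

t=0: δ = [3.472e-02, 6.944e-02, 4.167e-02]  (obs o_0=2)
t=1: δ = [1.447e-03, 5.787e-03, 4.340e-03]  ψ = [1, 1, 1]  (obs o_1=2)
t=2: δ = [2.411e-04, 7.234e-04, 3.617e-04]  ψ = [1, 1, 1]  (obs o_2=4)
t=3: δ = [6.028e-05, 3.014e-05, 4.521e-05]  ψ = [1, 1, 1]  (obs o_3=0)
backtrack: best end state = 0; path = [1, 1, 1, 0]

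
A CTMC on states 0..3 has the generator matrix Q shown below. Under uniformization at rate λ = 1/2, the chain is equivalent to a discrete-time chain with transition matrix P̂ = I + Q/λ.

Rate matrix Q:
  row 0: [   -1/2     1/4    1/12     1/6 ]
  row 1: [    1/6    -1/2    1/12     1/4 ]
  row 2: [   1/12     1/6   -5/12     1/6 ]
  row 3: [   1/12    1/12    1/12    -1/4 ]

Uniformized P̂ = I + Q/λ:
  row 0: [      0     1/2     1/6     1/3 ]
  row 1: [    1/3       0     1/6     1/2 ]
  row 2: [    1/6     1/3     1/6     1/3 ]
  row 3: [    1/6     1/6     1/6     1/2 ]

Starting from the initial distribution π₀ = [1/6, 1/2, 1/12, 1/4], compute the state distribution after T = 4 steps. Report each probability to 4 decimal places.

t=0: π = [0.1667, 0.5000, 0.0833, 0.2500]
t=1: π = [0.2222, 0.1528, 0.1667, 0.4583]
t=2: π = [0.1551, 0.2431, 0.1667, 0.4352]
t=3: π = [0.1813, 0.2056, 0.1667, 0.4464]
t=4: π = [0.1707, 0.2206, 0.1667, 0.4420]

π = [0.1707, 0.2206, 0.1667, 0.4420]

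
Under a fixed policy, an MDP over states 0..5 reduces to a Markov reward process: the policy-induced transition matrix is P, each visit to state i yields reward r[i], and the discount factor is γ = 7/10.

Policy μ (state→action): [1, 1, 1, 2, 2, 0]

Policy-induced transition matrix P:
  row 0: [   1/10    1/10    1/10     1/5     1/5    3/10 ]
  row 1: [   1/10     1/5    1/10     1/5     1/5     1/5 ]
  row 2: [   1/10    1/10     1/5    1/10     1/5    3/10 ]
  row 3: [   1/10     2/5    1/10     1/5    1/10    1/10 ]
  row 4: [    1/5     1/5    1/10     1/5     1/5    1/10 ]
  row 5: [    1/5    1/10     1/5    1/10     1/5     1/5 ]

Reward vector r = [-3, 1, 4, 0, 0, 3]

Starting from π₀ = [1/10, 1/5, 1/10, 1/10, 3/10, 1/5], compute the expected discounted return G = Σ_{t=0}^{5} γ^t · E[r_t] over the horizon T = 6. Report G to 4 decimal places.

t=0: π = [0.1000, 0.2000, 0.1000, 0.1000, 0.3000, 0.2000], E[r] = 0.9000, γ^t·E[r] = 0.900000, running G = 0.900000
t=1: π = [0.1500, 0.1800, 0.1300, 0.1700, 0.1900, 0.1800], E[r] = 0.7900, γ^t·E[r] = 0.553000, running G = 1.453000
t=2: π = [0.1370, 0.1880, 0.1310, 0.1690, 0.1830, 0.1920], E[r] = 0.8770, γ^t·E[r] = 0.429730, running G = 1.882730
t=3: π = [0.1375, 0.1878, 0.1323, 0.1677, 0.1831, 0.1916], E[r] = 0.8793, γ^t·E[r] = 0.301600, running G = 2.184330
t=4: π = [0.1375, 0.1874, 0.1324, 0.1676, 0.1832, 0.1919], E[r] = 0.8803, γ^t·E[r] = 0.211348, running G = 2.395678
t=5: π = [0.1375, 0.1873, 0.1324, 0.1676, 0.1832, 0.1919], E[r] = 0.8802, γ^t·E[r] = 0.147940, running G = 2.543618

G = 2.5436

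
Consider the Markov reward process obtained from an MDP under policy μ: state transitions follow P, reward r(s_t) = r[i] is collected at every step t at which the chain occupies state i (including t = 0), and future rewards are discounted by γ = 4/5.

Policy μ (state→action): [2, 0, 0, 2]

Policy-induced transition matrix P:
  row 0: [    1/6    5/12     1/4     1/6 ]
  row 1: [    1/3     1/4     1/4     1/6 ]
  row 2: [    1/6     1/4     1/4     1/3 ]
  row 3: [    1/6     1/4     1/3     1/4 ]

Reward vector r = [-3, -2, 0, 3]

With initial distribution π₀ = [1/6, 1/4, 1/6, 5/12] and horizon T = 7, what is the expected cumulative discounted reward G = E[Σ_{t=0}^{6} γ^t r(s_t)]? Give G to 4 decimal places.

G = -1.2580

t=0: π = [0.1667, 0.2500, 0.1667, 0.4167], E[r] = 0.2500, γ^t·E[r] = 0.250000, running G = 0.250000
t=1: π = [0.2083, 0.2778, 0.2847, 0.2292], E[r] = -0.4931, γ^t·E[r] = -0.394444, running G = -0.144444
t=2: π = [0.2130, 0.2847, 0.2691, 0.2332], E[r] = -0.5087, γ^t·E[r] = -0.325556, running G = -0.470000
t=3: π = [0.2141, 0.2855, 0.2694, 0.2310], E[r] = -0.5205, γ^t·E[r] = -0.266494, running G = -0.736494
t=4: π = [0.2142, 0.2857, 0.2692, 0.2308], E[r] = -0.5217, γ^t·E[r] = -0.213674, running G = -0.950168
t=5: π = [0.2143, 0.2857, 0.2692, 0.2308], E[r] = -0.5219, γ^t·E[r] = -0.171027, running G = -1.121195
t=6: π = [0.2143, 0.2857, 0.2692, 0.2308], E[r] = -0.5220, γ^t·E[r] = -0.136831, running G = -1.258026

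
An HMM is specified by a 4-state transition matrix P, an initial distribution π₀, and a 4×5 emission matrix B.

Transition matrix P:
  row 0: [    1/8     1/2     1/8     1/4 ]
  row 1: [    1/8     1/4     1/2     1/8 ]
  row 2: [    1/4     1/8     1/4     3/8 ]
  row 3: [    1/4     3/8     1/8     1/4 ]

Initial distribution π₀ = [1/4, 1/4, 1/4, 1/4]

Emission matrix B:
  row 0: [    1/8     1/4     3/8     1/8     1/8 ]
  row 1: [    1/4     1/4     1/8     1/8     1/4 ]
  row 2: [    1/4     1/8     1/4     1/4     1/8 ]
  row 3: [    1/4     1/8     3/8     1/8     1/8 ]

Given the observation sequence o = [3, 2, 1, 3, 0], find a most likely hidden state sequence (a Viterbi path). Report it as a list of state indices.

path = [2, 3, 1, 2, 3]

t=0: δ = [3.125e-02, 3.125e-02, 6.250e-02, 3.125e-02]  (obs o_0=3)
t=1: δ = [5.859e-03, 1.953e-03, 3.906e-03, 8.789e-03]  ψ = [2, 0, 1, 2]  (obs o_1=2)
t=2: δ = [5.493e-04, 8.240e-04, 1.373e-04, 2.747e-04]  ψ = [3, 3, 3, 3]  (obs o_2=1)
t=3: δ = [1.287e-05, 3.433e-05, 1.030e-04, 1.717e-05]  ψ = [1, 0, 1, 0]  (obs o_3=3)
t=4: δ = [3.219e-06, 3.219e-06, 6.437e-06, 9.656e-06]  ψ = [2, 2, 2, 2]  (obs o_4=0)
backtrack: best end state = 3; path = [2, 3, 1, 2, 3]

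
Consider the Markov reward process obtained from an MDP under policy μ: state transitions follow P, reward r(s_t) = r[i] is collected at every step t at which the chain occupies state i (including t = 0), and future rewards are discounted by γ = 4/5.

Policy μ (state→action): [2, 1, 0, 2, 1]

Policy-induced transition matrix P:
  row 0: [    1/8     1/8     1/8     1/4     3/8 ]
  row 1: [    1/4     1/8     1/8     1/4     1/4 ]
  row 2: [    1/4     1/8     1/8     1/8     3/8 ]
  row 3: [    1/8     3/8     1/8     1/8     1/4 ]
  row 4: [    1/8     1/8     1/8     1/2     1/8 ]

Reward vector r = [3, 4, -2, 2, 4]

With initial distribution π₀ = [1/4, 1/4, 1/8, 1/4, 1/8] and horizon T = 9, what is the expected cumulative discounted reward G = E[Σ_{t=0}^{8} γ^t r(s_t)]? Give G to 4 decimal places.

t=0: π = [0.2500, 0.2500, 0.1250, 0.2500, 0.1250], E[r] = 2.5000, γ^t·E[r] = 2.500000, running G = 2.500000
t=1: π = [0.1719, 0.1875, 0.1250, 0.2344, 0.2813], E[r] = 2.6094, γ^t·E[r] = 2.087500, running G = 4.587500
t=2: π = [0.1641, 0.1836, 0.1250, 0.2754, 0.2520], E[r] = 2.5352, γ^t·E[r] = 1.622500, running G = 6.210000
t=3: π = [0.1636, 0.1938, 0.1250, 0.2629, 0.2546], E[r] = 2.5605, γ^t·E[r] = 1.311000, running G = 7.521000
t=4: π = [0.1649, 0.1907, 0.1250, 0.2652, 0.2542], E[r] = 2.5548, γ^t·E[r] = 1.046450, running G = 8.567450
t=5: π = [0.1645, 0.1913, 0.1250, 0.2648, 0.2545], E[r] = 2.5560, γ^t·E[r] = 0.837535, running G = 9.404985
t=6: π = [0.1645, 0.1912, 0.1250, 0.2649, 0.2544], E[r] = 2.5557, γ^t·E[r] = 0.669958, running G = 10.074943
t=7: π = [0.1645, 0.1912, 0.1250, 0.2649, 0.2544], E[r] = 2.5558, γ^t·E[r] = 0.535982, running G = 10.610924
t=8: π = [0.1645, 0.1912, 0.1250, 0.2649, 0.2544], E[r] = 2.5557, γ^t·E[r] = 0.428782, running G = 11.039706

G = 11.0397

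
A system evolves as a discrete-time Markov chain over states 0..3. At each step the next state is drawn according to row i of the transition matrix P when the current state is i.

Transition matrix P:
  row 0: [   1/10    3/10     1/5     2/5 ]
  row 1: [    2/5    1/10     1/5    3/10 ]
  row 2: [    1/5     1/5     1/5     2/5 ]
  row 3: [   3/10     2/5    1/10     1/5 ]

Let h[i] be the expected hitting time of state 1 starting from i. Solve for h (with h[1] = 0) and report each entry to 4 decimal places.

First-step conditioning: h[1] = 0; for i ≠ 1, h[i] = 1 + Σ_k P[i][k]·h[k].
  h[0] = 1 + 1/10·h[0] + 1/5·h[2] + 2/5·h[3]
  h[2] = 1 + 1/5·h[0] + 1/5·h[2] + 2/5·h[3]
  h[3] = 1 + 3/10·h[0] + 1/10·h[2] + 1/5·h[3]
Solving the 3×3 linear system over states ≠ 1 gives exactly h = [60/19, 0, 66/19, 109/38] (h[1] = 0 is the target).

h = [3.1579, 0.0000, 3.4737, 2.8684]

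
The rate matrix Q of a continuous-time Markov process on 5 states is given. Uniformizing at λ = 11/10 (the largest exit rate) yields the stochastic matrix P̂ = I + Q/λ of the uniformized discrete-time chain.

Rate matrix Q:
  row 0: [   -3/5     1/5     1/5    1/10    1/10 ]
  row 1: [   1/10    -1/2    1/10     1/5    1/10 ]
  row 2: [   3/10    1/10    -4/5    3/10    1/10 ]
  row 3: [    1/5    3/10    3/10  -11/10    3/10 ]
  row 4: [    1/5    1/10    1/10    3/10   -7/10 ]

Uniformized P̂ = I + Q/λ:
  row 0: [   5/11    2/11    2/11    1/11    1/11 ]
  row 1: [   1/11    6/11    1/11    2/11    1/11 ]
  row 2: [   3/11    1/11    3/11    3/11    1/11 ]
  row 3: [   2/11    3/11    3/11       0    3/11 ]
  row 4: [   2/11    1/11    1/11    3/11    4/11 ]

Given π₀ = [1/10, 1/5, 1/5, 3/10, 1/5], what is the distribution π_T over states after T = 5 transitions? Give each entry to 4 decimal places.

t=0: π = [0.1000, 0.2000, 0.2000, 0.3000, 0.2000]
t=1: π = [0.2091, 0.2455, 0.1909, 0.1545, 0.2000]
t=2: π = [0.2339, 0.2496, 0.1727, 0.1702, 0.1736]
t=3: π = [0.2386, 0.2566, 0.1745, 0.1611, 0.1692]
t=4: π = [0.2394, 0.2585, 0.1736, 0.1621, 0.1663]
t=5: π = [0.2394, 0.2597, 0.1737, 0.1615, 0.1657]

π = [0.2394, 0.2597, 0.1737, 0.1615, 0.1657]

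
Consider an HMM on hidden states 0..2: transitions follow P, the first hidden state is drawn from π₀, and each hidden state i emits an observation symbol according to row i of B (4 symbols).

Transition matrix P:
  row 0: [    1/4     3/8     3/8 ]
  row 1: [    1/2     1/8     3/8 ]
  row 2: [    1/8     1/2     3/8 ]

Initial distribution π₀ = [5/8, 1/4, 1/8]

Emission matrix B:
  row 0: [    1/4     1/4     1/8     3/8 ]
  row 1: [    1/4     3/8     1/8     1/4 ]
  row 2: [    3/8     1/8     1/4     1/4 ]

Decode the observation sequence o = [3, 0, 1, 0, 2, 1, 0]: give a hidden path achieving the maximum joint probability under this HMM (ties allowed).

t=0: δ = [2.344e-01, 6.250e-02, 3.125e-02]  (obs o_0=3)
t=1: δ = [1.465e-02, 2.197e-02, 3.296e-02]  ψ = [0, 0, 0]  (obs o_1=0)
t=2: δ = [2.747e-03, 6.180e-03, 1.545e-03]  ψ = [1, 2, 2]  (obs o_2=1)
t=3: δ = [7.725e-04, 2.575e-04, 8.690e-04]  ψ = [1, 0, 1]  (obs o_3=0)
t=4: δ = [2.414e-05, 5.431e-05, 8.147e-05]  ψ = [0, 2, 2]  (obs o_4=2)
t=5: δ = [6.789e-06, 1.528e-05, 3.819e-06]  ψ = [1, 2, 2]  (obs o_5=1)
t=6: δ = [1.910e-06, 6.365e-07, 2.148e-06]  ψ = [1, 0, 1]  (obs o_6=0)
backtrack: best end state = 2; path = [0, 2, 1, 2, 2, 1, 2]

path = [0, 2, 1, 2, 2, 1, 2]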